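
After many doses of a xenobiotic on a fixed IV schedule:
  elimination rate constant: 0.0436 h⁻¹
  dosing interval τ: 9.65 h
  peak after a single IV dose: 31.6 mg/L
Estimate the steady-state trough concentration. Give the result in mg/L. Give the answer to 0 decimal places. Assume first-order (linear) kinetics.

60 mg/L

e^(−kτ) = e^(−0.04360 × 9.65) = 0.6566
Accumulation ratio R = 1 / (1 − e^(−kτ)) = 1 / (1 − 0.6566) = 2.912
Steady-state trough = C₀ × R × e^(−kτ) = 31.6 × 2.912 × 0.6566 = 60.42 mg/L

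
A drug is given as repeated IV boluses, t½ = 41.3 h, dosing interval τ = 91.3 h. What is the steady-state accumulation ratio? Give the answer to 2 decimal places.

k = ln2 / t½ = 0.693147 / 41.3 = 0.01678 h⁻¹
e^(−kτ) = e^(−0.01678 × 91.3) = 0.2161
Accumulation ratio R = 1 / (1 − e^(−kτ)) = 1 / (1 − 0.2161) = 1.276

1.28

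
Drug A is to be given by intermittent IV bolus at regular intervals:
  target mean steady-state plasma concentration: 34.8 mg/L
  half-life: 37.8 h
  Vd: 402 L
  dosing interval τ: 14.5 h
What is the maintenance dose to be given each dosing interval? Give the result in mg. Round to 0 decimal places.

3720 mg

k = ln2 / t½ = 0.693147 / 37.8 = 0.01834 h⁻¹
CL = k × Vd = 0.01834 × 402 = 7.373 L/h
At steady state, Dose/τ = Css × CL.
Dose = Css × CL × τ = 34.8 × 7.373 × 14.5 = 3720 mg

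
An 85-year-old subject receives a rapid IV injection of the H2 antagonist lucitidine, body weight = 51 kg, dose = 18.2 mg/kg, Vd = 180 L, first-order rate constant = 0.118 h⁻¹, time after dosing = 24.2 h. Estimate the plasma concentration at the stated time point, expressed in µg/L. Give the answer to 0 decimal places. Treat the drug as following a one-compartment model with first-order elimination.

297 µg/L

Total dose = 18.2 × 51 = 928.2 mg
C₀ = Dose / Vd = 928.2 / 180 = 5.157 mg/L
C = C₀ · e^(−k·t) = 5.157 × e^(−0.1180 × 24.2)
  = 5.157 × 0.05752 = 0.2966 mg/L
Convert: 0.2966 mg/L × 1000 = 296.6 µg/L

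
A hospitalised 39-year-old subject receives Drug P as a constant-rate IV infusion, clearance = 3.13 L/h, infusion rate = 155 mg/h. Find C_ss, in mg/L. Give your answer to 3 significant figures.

49.5 mg/L

At steady state Css = R₀ / CL = 155 / 3.130 = 49.52 mg/L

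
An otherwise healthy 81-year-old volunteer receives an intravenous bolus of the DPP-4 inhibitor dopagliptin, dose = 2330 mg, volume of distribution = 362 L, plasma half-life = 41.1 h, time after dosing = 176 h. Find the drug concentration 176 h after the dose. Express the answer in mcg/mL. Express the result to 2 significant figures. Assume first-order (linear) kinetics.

0.33 mcg/mL

C₀ = Dose / Vd = 2330 / 362 = 6.436 mg/L
k = ln2 / t½ = 0.693147 / 41.1 = 0.01686 h⁻¹
C = C₀ · e^(−k·t) = 6.436 × e^(−0.01686 × 176)
  = 6.436 × 0.05144 = 0.3311 mg/L
(0.3311 mg/L = 0.3311 mcg/mL)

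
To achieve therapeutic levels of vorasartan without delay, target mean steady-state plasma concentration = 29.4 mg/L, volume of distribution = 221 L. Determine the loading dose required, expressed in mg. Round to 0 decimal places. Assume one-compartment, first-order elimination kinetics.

6497 mg

LD = Css × Vd = 29.4 × 221 = 6497 mg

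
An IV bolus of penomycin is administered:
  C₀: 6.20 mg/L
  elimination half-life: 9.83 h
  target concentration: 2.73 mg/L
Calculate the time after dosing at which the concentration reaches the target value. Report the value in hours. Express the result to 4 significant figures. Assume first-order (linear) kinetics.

11.63 h

k = ln2 / t½ = 0.693147 / 9.83 = 0.07051 h⁻¹
t = ln(C₀ / C) / k = ln(6.200 / 2.73) / 0.07051
  = ln(2.271) / 0.07051 = 0.8202 / 0.07051 = 11.63 h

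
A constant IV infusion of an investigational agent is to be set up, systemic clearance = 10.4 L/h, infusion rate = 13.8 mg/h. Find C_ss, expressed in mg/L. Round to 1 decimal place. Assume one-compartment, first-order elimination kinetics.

1.3 mg/L

At steady state Css = R₀ / CL = 13.8 / 10.40 = 1.327 mg/L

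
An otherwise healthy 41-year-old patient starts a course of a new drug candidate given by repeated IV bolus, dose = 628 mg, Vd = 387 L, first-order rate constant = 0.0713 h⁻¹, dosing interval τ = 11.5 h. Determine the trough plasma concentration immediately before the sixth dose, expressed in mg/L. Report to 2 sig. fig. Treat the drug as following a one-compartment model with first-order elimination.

C₀ per dose = Dose / Vd = 628 / 387 = 1.623 mg/L
Fraction remaining after one interval: r = e^(−kτ) = e^(−0.07130 × 11.5) = 0.4405
Before dose 6, 5 doses have been given (aged 1τ, 2τ, 3τ, 4τ, 5τ).
C_trough = C₀ × (r + r² + … + r^5) = C₀ × r(1−r^5)/(1−r)
        = 1.623 × 0.4405 × (1 − 0.01659) / (1 − 0.4405) = 1.257 mg/L

1.3 mg/L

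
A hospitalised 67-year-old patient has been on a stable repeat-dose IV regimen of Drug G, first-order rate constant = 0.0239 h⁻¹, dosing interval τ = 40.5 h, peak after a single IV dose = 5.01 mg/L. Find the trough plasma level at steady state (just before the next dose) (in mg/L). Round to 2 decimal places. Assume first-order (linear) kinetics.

e^(−kτ) = e^(−0.02390 × 40.5) = 0.3799
Accumulation ratio R = 1 / (1 − e^(−kτ)) = 1 / (1 − 0.3799) = 1.613
Steady-state trough = C₀ × R × e^(−kτ) = 5.01 × 1.613 × 0.3799 = 3.070 mg/L

3.07 mg/L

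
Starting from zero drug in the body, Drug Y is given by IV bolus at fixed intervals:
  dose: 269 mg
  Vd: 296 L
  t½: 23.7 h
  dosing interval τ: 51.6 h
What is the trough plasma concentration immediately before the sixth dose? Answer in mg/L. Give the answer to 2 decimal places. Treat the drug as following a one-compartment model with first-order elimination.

C₀ per dose = Dose / Vd = 269 / 296 = 0.9088 mg/L
k = ln2 / t½ = 0.693147 / 23.7 = 0.02925 h⁻¹
Fraction remaining after one interval: r = e^(−kτ) = e^(−0.02925 × 51.6) = 0.2211
Before dose 6, 5 doses have been given (aged 1τ, 2τ, 3τ, 4τ, 5τ).
C_trough = C₀ × (r + r² + … + r^5) = C₀ × r(1−r^5)/(1−r)
        = 0.9088 × 0.2211 × (1 − 0.0005284) / (1 − 0.2211) = 0.2578 mg/L

0.26 mg/L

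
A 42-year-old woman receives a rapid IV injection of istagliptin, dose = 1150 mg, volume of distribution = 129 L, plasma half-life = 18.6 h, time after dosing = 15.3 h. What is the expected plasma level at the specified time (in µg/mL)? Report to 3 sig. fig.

5.04 µg/mL

C₀ = Dose / Vd = 1150 / 129 = 8.915 mg/L
k = ln2 / t½ = 0.693147 / 18.6 = 0.03727 h⁻¹
C = C₀ · e^(−k·t) = 8.915 × e^(−0.03727 × 15.3)
  = 8.915 × 0.5654 = 5.041 mg/L
(5.041 mg/L = 5.041 µg/mL)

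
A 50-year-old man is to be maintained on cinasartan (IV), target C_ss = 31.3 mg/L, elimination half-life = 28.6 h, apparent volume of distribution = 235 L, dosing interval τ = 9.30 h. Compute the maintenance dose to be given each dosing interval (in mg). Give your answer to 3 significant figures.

1660 mg

k = ln2 / t½ = 0.693147 / 28.6 = 0.02424 h⁻¹
CL = k × Vd = 0.02424 × 235 = 5.696 L/h
At steady state, Dose/τ = Css × CL.
Dose = Css × CL × τ = 31.3 × 5.696 × 9.30 = 1658 mg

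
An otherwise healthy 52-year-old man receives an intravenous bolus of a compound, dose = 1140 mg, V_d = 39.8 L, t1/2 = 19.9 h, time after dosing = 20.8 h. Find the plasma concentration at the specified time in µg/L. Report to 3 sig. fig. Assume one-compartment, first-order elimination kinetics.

C₀ = Dose / Vd = 1140 / 39.8 = 28.64 mg/L
k = ln2 / t½ = 0.693147 / 19.9 = 0.03483 h⁻¹
C = C₀ · e^(−k·t) = 28.64 × e^(−0.03483 × 20.8)
  = 28.64 × 0.4846 = 13.88 mg/L
Convert: 13.88 mg/L × 1000 = 13880 µg/L

13900 µg/L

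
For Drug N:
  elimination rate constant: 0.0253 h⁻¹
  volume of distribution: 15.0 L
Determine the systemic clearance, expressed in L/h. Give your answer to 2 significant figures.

CL = k × Vd = 0.0253 × 15.0 = 0.3795 L/h

0.38 L/h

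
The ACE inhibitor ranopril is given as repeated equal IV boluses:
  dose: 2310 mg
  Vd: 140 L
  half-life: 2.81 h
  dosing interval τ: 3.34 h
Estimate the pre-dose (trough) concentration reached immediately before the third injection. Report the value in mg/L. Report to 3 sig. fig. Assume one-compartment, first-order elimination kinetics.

C₀ per dose = Dose / Vd = 2310 / 140 = 16.50 mg/L
k = ln2 / t½ = 0.693147 / 2.81 = 0.2467 h⁻¹
Fraction remaining after one interval: r = e^(−kτ) = e^(−0.2467 × 3.34) = 0.4387
Before dose 3, 2 doses have been given (aged 1τ, 2τ).
C_trough = C₀ × (r + r²) = 16.50 × (0.4387 + 0.1925) = 10.41 mg/L

10.4 mg/L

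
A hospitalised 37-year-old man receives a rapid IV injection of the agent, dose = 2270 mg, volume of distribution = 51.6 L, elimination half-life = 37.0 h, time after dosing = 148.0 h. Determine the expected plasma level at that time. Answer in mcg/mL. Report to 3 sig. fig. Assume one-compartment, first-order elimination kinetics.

2.75 mcg/mL

C₀ = Dose / Vd = 2270 / 51.6 = 43.99 mg/L
k = ln2 / t½ = 0.693147 / 37.0 = 0.01873 h⁻¹
t / t½ = 148.0 / 37.0 = 4 half-lives
C = C₀ × (1/2)^4 = 43.99 × 0.06250 = 2.749 mg/L
(2.749 mg/L = 2.749 mcg/mL)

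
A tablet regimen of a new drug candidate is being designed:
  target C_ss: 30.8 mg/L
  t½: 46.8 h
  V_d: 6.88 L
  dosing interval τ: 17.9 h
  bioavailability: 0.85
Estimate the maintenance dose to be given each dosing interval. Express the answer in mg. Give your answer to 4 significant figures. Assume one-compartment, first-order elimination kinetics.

k = ln2 / t½ = 0.693147 / 46.8 = 0.01481 h⁻¹
CL = k × Vd = 0.01481 × 6.88 = 0.1019 L/h
At steady state, F × (Dose/τ) = Css × CL.
Dose = Css × CL × τ / F = 30.8 × 0.1019 × 17.9 / 0.85 = 66.09 mg

66.09 mg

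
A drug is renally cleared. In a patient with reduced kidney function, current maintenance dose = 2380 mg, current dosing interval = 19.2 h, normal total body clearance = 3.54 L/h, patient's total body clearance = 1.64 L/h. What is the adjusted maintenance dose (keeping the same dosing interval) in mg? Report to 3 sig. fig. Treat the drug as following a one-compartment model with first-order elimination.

To keep the same average steady-state level, dosing rate must scale with clearance.
CL ratio = 1.64 / 3.54 = 0.4633
New dose (same interval) = 2380 × 0.4633 = 1103 mg

1100 mg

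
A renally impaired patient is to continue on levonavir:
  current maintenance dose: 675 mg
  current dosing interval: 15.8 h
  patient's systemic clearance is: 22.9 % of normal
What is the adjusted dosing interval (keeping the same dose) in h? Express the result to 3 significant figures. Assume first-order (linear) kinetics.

To keep the same average steady-state level, dosing rate must scale with clearance.
CL ratio = 22.9 / 100 = 0.2290
New interval (same dose) = 15.8 / 0.2290 = 69.00 h

69.0 h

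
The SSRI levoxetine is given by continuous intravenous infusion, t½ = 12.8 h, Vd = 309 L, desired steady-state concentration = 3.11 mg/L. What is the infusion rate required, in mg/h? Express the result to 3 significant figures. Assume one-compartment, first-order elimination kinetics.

52.0 mg/h

k = ln2 / t½ = 0.693147 / 12.8 = 0.05415 h⁻¹
CL = k × Vd = 0.05415 × 309 = 16.73 L/h
At steady state, infusion rate R₀ = Css × CL = 3.11 × 16.73 = 52.03 mg/h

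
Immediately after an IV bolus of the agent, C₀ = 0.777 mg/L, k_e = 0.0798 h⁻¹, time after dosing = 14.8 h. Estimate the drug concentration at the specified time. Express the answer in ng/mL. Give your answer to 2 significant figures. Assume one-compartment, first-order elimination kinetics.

240 ng/mL

C = C₀ · e^(−k·t) = 0.7770 × e^(−0.07980 × 14.8)
  = 0.7770 × 0.3070 = 0.2385 mg/L
Convert: 0.2385 mg/L × 1000 = 238.5 ng/mL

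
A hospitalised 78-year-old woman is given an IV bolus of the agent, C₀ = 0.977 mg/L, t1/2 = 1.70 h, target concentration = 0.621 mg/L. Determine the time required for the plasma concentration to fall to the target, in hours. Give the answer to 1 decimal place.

k = ln2 / t½ = 0.693147 / 1.70 = 0.4077 h⁻¹
t = ln(C₀ / C) / k = ln(0.9770 / 0.621) / 0.4077
  = ln(1.573) / 0.4077 = 0.4530 / 0.4077 = 1.111 h

1.1 h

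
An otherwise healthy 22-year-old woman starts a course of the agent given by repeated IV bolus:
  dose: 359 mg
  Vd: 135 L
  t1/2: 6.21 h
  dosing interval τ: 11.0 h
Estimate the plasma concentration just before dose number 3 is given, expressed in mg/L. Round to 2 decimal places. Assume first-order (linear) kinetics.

1.01 mg/L

C₀ per dose = Dose / Vd = 359 / 135 = 2.659 mg/L
k = ln2 / t½ = 0.693147 / 6.21 = 0.1116 h⁻¹
Fraction remaining after one interval: r = e^(−kτ) = e^(−0.1116 × 11.0) = 0.2930
Before dose 3, 2 doses have been given (aged 1τ, 2τ).
C_trough = C₀ × (r + r²) = 2.659 × (0.2930 + 0.08585) = 1.007 mg/L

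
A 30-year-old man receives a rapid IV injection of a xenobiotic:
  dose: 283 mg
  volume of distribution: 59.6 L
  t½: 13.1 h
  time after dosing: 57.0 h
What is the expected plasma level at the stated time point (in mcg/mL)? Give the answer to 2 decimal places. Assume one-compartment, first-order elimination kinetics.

0.23 mcg/mL

C₀ = Dose / Vd = 283.0 / 59.6 = 4.748 mg/L
k = ln2 / t½ = 0.693147 / 13.1 = 0.05291 h⁻¹
C = C₀ · e^(−k·t) = 4.748 × e^(−0.05291 × 57.0)
  = 4.748 × 0.04900 = 0.2327 mg/L
(0.2327 mg/L = 0.2327 mcg/mL)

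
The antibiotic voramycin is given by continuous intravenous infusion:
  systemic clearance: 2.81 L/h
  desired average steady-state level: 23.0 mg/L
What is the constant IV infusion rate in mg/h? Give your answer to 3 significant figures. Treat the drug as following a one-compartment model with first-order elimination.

At steady state, infusion rate R₀ = Css × CL = 23.0 × 2.810 = 64.63 mg/h

64.6 mg/h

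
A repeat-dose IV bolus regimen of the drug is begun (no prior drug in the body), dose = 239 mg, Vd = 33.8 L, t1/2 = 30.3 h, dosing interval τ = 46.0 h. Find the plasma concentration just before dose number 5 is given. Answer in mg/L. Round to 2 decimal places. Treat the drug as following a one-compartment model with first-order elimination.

3.74 mg/L

C₀ per dose = Dose / Vd = 239 / 33.8 = 7.071 mg/L
k = ln2 / t½ = 0.693147 / 30.3 = 0.02288 h⁻¹
Fraction remaining after one interval: r = e^(−kτ) = e^(−0.02288 × 46.0) = 0.3491
Before dose 5, 4 doses have been given (aged 1τ, 2τ, 3τ, 4τ).
C_trough = C₀ × (r + r² + … + r^4) = C₀ × r(1−r^4)/(1−r)
        = 7.071 × 0.3491 × (1 − 0.01485) / (1 − 0.3491) = 3.736 mg/L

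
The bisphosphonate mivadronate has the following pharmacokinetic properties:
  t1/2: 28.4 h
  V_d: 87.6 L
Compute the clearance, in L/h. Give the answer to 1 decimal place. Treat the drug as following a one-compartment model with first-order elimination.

2.1 L/h

k = ln2 / t½ = 0.693147 / 28.4 = 0.02441 h⁻¹
CL = k × Vd = 0.02441 × 87.6 = 2.138 L/h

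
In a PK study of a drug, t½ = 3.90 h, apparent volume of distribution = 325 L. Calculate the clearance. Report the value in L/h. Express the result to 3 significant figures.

k = ln2 / t½ = 0.693147 / 3.90 = 0.1777 h⁻¹
CL = k × Vd = 0.1777 × 325 = 57.75 L/h

57.8 L/h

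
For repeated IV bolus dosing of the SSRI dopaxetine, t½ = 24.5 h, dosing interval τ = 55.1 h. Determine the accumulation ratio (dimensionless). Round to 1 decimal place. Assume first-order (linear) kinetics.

k = ln2 / t½ = 0.693147 / 24.5 = 0.02829 h⁻¹
e^(−kτ) = e^(−0.02829 × 55.1) = 0.2104
Accumulation ratio R = 1 / (1 − e^(−kτ)) = 1 / (1 − 0.2104) = 1.266

1.3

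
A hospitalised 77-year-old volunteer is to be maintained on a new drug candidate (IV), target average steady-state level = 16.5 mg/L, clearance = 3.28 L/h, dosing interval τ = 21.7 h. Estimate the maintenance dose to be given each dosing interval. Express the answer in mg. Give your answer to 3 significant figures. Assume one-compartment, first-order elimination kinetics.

1170 mg

At steady state, Dose/τ = Css × CL.
Dose = Css × CL × τ = 16.5 × 3.280 × 21.7 = 1174 mg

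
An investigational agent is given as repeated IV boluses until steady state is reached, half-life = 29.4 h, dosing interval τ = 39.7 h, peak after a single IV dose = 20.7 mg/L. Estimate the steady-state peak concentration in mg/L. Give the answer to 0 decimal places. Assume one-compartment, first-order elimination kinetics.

34 mg/L

k = ln2 / t½ = 0.693147 / 29.4 = 0.02358 h⁻¹
e^(−kτ) = e^(−0.02358 × 39.7) = 0.3921
Accumulation ratio R = 1 / (1 − e^(−kτ)) = 1 / (1 − 0.3921) = 1.645
Steady-state peak = C₀ × R = 20.7 × 1.645 = 34.05 mg/L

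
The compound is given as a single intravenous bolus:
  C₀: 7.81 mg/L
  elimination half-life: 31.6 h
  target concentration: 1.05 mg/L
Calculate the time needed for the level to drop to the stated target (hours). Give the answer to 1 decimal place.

k = ln2 / t½ = 0.693147 / 31.6 = 0.02194 h⁻¹
t = ln(C₀ / C) / k = ln(7.810 / 1.05) / 0.02194
  = ln(7.438) / 0.02194 = 2.007 / 0.02194 = 91.48 h

91.5 h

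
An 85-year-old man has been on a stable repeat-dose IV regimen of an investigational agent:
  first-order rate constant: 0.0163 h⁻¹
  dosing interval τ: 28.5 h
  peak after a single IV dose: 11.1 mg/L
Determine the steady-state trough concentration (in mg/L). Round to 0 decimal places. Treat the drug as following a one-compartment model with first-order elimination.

e^(−kτ) = e^(−0.01630 × 28.5) = 0.6284
Accumulation ratio R = 1 / (1 − e^(−kτ)) = 1 / (1 − 0.6284) = 2.691
Steady-state trough = C₀ × R × e^(−kτ) = 11.1 × 2.691 × 0.6284 = 18.77 mg/L

19 mg/L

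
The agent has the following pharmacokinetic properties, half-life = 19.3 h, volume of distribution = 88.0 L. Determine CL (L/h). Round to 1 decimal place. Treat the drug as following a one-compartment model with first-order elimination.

3.2 L/h

k = ln2 / t½ = 0.693147 / 19.3 = 0.03591 h⁻¹
CL = k × Vd = 0.03591 × 88.0 = 3.160 L/h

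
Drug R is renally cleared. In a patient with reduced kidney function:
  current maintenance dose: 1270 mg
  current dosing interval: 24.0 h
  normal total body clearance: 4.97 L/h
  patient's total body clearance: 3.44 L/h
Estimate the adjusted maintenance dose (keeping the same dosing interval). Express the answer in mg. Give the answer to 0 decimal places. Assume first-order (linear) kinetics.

879 mg

To keep the same average steady-state level, dosing rate must scale with clearance.
CL ratio = 3.44 / 4.97 = 0.6922
New dose (same interval) = 1270 × 0.6922 = 879.1 mg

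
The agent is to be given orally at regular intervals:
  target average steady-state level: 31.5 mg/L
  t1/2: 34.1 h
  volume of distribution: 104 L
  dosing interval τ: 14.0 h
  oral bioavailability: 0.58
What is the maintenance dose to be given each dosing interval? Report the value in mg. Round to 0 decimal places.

k = ln2 / t½ = 0.693147 / 34.1 = 0.02033 h⁻¹
CL = k × Vd = 0.02033 × 104 = 2.114 L/h
At steady state, F × (Dose/τ) = Css × CL.
Dose = Css × CL × τ / F = 31.5 × 2.114 × 14.0 / 0.58 = 1607 mg

1607 mg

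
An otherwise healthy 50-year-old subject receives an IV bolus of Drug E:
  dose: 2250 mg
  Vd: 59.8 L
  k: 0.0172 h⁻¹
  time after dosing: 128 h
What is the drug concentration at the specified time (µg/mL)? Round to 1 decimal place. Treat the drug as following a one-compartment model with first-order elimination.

4.2 µg/mL

C₀ = Dose / Vd = 2250 / 59.8 = 37.63 mg/L
C = C₀ · e^(−k·t) = 37.63 × e^(−0.01720 × 128)
  = 37.63 × 0.1106 = 4.162 mg/L
(4.162 mg/L = 4.162 µg/mL)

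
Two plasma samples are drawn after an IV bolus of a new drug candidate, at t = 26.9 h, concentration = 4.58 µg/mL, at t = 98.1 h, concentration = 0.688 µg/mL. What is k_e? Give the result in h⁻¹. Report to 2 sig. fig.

0.027 h⁻¹

k = ln(C₁/C₂) / (t₂ − t₁) = ln(4.58/0.688) / (98.1 − 26.9)
  = 1.896 / 71.20 = 0.02663 h⁻¹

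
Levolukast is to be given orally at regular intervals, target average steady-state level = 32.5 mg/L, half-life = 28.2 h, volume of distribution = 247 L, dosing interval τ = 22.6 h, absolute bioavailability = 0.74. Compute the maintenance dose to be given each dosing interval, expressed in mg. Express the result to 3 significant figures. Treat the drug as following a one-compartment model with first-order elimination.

6030 mg

k = ln2 / t½ = 0.693147 / 28.2 = 0.02458 h⁻¹
CL = k × Vd = 0.02458 × 247 = 6.071 L/h
At steady state, F × (Dose/τ) = Css × CL.
Dose = Css × CL × τ / F = 32.5 × 6.071 × 22.6 / 0.74 = 6026 mg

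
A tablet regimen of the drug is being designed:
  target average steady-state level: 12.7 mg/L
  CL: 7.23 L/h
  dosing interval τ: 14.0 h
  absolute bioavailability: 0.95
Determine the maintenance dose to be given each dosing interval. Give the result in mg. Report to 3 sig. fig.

At steady state, F × (Dose/τ) = Css × CL.
Dose = Css × CL × τ / F = 12.7 × 7.230 × 14.0 / 0.95 = 1353 mg

1350 mg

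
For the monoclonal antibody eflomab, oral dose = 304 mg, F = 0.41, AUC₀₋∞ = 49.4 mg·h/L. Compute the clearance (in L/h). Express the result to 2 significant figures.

CL = F·Dose / AUC = 0.41 × 304 / 49.4 = 2.523 L/h

2.5 L/h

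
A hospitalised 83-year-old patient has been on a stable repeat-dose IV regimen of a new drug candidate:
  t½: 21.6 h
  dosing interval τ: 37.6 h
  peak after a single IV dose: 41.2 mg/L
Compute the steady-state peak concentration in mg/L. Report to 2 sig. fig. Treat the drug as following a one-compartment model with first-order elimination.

59 mg/L

k = ln2 / t½ = 0.693147 / 21.6 = 0.03209 h⁻¹
e^(−kτ) = e^(−0.03209 × 37.6) = 0.2992
Accumulation ratio R = 1 / (1 − e^(−kτ)) = 1 / (1 − 0.2992) = 1.427
Steady-state peak = C₀ × R = 41.2 × 1.427 = 58.79 mg/L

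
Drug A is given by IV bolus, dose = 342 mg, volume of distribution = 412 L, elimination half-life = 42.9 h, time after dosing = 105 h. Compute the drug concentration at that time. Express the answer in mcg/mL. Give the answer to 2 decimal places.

0.15 mcg/mL

C₀ = Dose / Vd = 342.0 / 412 = 0.8301 mg/L
k = ln2 / t½ = 0.693147 / 42.9 = 0.01616 h⁻¹
C = C₀ · e^(−k·t) = 0.8301 × e^(−0.01616 × 105)
  = 0.8301 × 0.1833 = 0.1522 mg/L
(0.1522 mg/L = 0.1522 mcg/mL)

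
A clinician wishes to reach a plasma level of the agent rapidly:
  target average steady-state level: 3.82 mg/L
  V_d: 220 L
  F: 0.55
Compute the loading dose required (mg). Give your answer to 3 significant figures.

LD = Css × Vd / F = 3.82 × 220 / 0.55 = 1528 mg

1530 mg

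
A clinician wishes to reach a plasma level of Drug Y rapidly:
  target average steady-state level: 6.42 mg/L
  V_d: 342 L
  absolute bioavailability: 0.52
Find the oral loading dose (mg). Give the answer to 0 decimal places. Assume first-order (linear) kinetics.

4222 mg

LD = Css × Vd / F = 6.42 × 342 / 0.52 = 4222 mg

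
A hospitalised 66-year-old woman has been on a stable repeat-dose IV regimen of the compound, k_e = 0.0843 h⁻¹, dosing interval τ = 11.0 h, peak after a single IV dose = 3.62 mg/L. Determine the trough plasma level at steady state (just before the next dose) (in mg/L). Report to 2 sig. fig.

2.4 mg/L

e^(−kτ) = e^(−0.08430 × 11.0) = 0.3956
Accumulation ratio R = 1 / (1 − e^(−kτ)) = 1 / (1 − 0.3956) = 1.655
Steady-state trough = C₀ × R × e^(−kτ) = 3.62 × 1.655 × 0.3956 = 2.370 mg/L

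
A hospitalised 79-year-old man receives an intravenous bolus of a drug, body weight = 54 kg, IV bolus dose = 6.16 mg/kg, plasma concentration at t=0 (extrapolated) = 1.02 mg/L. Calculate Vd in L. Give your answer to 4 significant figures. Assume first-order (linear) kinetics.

Dose = 6.16 × 54 = 332.6 mg
Vd = Dose / C₀ = 332.6 / 1.02 = 326.1 L

326.1 L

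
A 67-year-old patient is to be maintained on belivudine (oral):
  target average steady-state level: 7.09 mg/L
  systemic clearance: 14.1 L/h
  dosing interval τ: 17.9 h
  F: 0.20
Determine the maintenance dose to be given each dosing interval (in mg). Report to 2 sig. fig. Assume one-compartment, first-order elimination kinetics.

At steady state, F × (Dose/τ) = Css × CL.
Dose = Css × CL × τ / F = 7.09 × 14.10 × 17.9 / 0.20 = 8947 mg

8900 mg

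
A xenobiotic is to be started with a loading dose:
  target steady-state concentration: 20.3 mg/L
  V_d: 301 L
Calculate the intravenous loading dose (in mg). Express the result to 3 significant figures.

6110 mg

LD = Css × Vd = 20.3 × 301 = 6110 mg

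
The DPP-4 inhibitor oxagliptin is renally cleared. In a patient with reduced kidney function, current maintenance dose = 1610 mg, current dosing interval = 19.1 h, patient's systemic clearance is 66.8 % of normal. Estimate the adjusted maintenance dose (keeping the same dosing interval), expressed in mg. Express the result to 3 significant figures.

To keep the same average steady-state level, dosing rate must scale with clearance.
CL ratio = 66.8 / 100 = 0.6680
New dose (same interval) = 1610 × 0.6680 = 1075 mg

1080 mg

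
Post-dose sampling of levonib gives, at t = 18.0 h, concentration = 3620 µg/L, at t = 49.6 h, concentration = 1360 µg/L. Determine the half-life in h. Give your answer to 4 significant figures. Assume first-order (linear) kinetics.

k = ln(C₁/C₂) / (t₂ − t₁) = ln(3620/1360) / (49.6 − 18.0)
  = 0.9790 / 31.60 = 0.03098 h⁻¹
t½ = ln2 / k = 0.693147 / 0.03098 = 22.37 h

22.37 h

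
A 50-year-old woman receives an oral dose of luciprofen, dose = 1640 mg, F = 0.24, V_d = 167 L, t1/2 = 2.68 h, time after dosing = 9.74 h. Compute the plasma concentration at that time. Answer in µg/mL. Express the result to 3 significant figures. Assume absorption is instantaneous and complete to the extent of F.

0.190 µg/mL

Amount reaching circulation = F × Dose = 0.24 × 1640 = 393.6 mg
C₀ = F·Dose / Vd = 393.6 / 167 = 2.357 mg/L
k = ln2 / t½ = 0.693147 / 2.68 = 0.2586 h⁻¹
C = C₀ · e^(−k·t) = 2.357 × e^(−0.2586 × 9.74)
  = 2.357 × 0.08056 = 0.1899 mg/L
(0.1899 mg/L = 0.1899 µg/mL)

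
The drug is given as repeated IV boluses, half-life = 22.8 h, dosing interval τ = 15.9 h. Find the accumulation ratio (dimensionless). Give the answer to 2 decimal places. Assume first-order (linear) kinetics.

2.61

k = ln2 / t½ = 0.693147 / 22.8 = 0.03040 h⁻¹
e^(−kτ) = e^(−0.03040 × 15.9) = 0.6167
Accumulation ratio R = 1 / (1 − e^(−kτ)) = 1 / (1 − 0.6167) = 2.609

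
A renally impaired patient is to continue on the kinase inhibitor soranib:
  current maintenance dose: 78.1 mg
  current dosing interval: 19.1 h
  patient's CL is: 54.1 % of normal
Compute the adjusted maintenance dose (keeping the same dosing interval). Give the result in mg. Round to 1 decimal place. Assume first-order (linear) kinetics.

To keep the same average steady-state level, dosing rate must scale with clearance.
CL ratio = 54.1 / 100 = 0.5410
New dose (same interval) = 78.1 × 0.5410 = 42.25 mg

42.3 mg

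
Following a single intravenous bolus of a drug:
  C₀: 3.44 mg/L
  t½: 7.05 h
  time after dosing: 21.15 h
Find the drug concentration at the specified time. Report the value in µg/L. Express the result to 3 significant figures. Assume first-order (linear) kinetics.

430 µg/L

k = ln2 / t½ = 0.693147 / 7.05 = 0.09832 h⁻¹
t / t½ = 21.15 / 7.05 = 3 half-lives
C = C₀ × (1/2)^3 = 3.440 × 0.1250 = 0.4300 mg/L
Convert: 0.4300 mg/L × 1000 = 430.0 µg/L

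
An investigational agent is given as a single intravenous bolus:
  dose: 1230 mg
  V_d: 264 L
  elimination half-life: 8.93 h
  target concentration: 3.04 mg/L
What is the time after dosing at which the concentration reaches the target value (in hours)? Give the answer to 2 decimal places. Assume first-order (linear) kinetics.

C₀ = Dose / Vd = 1230 / 264 = 4.659 mg/L
k = ln2 / t½ = 0.693147 / 8.93 = 0.07762 h⁻¹
t = ln(C₀ / C) / k = ln(4.659 / 3.04) / 0.07762
  = ln(1.533) / 0.07762 = 0.4272 / 0.07762 = 5.504 h

5.50 h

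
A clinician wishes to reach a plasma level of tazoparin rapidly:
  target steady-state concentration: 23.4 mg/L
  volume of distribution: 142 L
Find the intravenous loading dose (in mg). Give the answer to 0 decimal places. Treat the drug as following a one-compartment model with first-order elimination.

LD = Css × Vd = 23.4 × 142 = 3323 mg

3323 mg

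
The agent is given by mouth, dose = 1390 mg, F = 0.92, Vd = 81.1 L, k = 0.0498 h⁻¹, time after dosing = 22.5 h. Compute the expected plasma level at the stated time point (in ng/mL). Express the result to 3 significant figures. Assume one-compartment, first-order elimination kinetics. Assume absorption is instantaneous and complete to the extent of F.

5140 ng/mL

Amount reaching circulation = F × Dose = 0.92 × 1390 = 1279 mg
C₀ = F·Dose / Vd = 1279 / 81.1 = 15.77 mg/L
C = C₀ · e^(−k·t) = 15.77 × e^(−0.04980 × 22.5)
  = 15.77 × 0.3261 = 5.143 mg/L
Convert: 5.143 mg/L × 1000 = 5143 ng/mL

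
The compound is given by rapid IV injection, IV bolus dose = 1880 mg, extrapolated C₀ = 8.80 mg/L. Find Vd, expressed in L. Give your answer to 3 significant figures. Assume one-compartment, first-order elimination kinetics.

Vd = Dose / C₀ = 1880 / 8.80 = 213.6 L

214 L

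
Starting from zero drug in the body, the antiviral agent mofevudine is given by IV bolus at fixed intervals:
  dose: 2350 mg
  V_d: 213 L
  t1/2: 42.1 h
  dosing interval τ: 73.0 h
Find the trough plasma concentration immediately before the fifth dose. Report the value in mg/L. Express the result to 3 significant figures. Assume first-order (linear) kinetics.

C₀ per dose = Dose / Vd = 2350 / 213 = 11.03 mg/L
k = ln2 / t½ = 0.693147 / 42.1 = 0.01646 h⁻¹
Fraction remaining after one interval: r = e^(−kτ) = e^(−0.01646 × 73.0) = 0.3007
Before dose 5, 4 doses have been given (aged 1τ, 2τ, 3τ, 4τ).
C_trough = C₀ × (r + r² + … + r^4) = C₀ × r(1−r^4)/(1−r)
        = 11.03 × 0.3007 × (1 − 0.008176) / (1 − 0.3007) = 4.704 mg/L

4.70 mg/L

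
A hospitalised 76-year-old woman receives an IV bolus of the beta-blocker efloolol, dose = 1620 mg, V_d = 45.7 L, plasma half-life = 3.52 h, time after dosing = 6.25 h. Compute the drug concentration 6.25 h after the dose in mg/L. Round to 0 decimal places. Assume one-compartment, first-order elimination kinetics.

10 mg/L

C₀ = Dose / Vd = 1620 / 45.7 = 35.45 mg/L
k = ln2 / t½ = 0.693147 / 3.52 = 0.1969 h⁻¹
C = C₀ · e^(−k·t) = 35.45 × e^(−0.1969 × 6.25)
  = 35.45 × 0.2921 = 10.35 mg/L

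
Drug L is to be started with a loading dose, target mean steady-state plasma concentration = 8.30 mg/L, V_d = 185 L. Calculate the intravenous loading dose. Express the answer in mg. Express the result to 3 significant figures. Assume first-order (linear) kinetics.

LD = Css × Vd = 8.30 × 185 = 1536 mg

1540 mg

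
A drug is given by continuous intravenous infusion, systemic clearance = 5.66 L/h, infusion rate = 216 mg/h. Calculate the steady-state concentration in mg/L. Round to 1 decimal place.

At steady state Css = R₀ / CL = 216 / 5.660 = 38.16 mg/L

38.2 mg/L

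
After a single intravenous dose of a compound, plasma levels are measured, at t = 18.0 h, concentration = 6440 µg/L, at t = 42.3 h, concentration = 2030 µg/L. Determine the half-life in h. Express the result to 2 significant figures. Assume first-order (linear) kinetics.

15 h

k = ln(C₁/C₂) / (t₂ − t₁) = ln(6440/2030) / (42.3 − 18.0)
  = 1.154 / 24.30 = 0.04749 h⁻¹
t½ = ln2 / k = 0.693147 / 0.04749 = 14.60 h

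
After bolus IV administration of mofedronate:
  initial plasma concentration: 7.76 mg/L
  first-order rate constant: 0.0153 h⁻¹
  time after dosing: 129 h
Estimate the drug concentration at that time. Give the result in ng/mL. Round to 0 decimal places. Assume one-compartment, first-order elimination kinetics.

C = C₀ · e^(−k·t) = 7.760 × e^(−0.01530 × 129)
  = 7.760 × 0.1389 = 1.078 mg/L
Convert: 1.078 mg/L × 1000 = 1078 ng/mL

1078 ng/mL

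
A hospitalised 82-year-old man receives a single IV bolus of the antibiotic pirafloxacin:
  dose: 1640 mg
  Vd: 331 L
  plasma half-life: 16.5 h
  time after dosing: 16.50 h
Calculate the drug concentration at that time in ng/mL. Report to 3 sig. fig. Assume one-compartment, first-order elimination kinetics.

C₀ = Dose / Vd = 1640 / 331 = 4.955 mg/L
k = ln2 / t½ = 0.693147 / 16.5 = 0.04201 h⁻¹
t / t½ = 16.50 / 16.5 = 1 half-lives
C = C₀ × (1/2)^1 = 4.955 × 0.5000 = 2.478 mg/L
Convert: 2.478 mg/L × 1000 = 2478 ng/mL

2480 ng/mL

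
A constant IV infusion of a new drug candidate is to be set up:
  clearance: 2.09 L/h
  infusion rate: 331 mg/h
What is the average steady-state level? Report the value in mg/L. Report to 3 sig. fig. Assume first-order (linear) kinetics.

At steady state Css = R₀ / CL = 331 / 2.090 = 158.4 mg/L

158 mg/L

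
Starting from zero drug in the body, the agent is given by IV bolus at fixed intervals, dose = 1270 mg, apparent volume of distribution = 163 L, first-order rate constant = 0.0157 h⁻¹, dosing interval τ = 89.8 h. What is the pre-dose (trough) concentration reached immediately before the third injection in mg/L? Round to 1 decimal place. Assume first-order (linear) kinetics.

2.4 mg/L

C₀ per dose = Dose / Vd = 1270 / 163 = 7.791 mg/L
Fraction remaining after one interval: r = e^(−kτ) = e^(−0.01570 × 89.8) = 0.2442
Before dose 3, 2 doses have been given (aged 1τ, 2τ).
C_trough = C₀ × (r + r²) = 7.791 × (0.2442 + 0.05963) = 2.367 mg/L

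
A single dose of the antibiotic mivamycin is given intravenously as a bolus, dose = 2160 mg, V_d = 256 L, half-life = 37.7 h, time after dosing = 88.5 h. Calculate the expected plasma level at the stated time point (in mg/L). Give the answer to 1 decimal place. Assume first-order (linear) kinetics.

1.7 mg/L

C₀ = Dose / Vd = 2160 / 256 = 8.438 mg/L
k = ln2 / t½ = 0.693147 / 37.7 = 0.01839 h⁻¹
C = C₀ · e^(−k·t) = 8.438 × e^(−0.01839 × 88.5)
  = 8.438 × 0.1964 = 1.657 mg/L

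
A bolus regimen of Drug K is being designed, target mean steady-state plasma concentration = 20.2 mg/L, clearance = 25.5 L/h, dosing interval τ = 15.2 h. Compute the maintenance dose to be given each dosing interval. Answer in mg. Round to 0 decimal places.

At steady state, Dose/τ = Css × CL.
Dose = Css × CL × τ = 20.2 × 25.50 × 15.2 = 7830 mg

7830 mg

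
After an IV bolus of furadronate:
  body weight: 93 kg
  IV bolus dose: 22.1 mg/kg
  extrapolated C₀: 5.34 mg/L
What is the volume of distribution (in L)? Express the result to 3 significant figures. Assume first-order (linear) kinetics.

Dose = 22.1 × 93 = 2055 mg
Vd = Dose / C₀ = 2055 / 5.34 = 384.8 L

385 L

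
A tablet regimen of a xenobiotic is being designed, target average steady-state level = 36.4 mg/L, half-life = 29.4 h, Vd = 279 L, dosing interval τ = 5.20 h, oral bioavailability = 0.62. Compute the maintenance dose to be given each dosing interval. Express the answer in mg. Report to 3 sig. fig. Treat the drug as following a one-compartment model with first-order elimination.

k = ln2 / t½ = 0.693147 / 29.4 = 0.02358 h⁻¹
CL = k × Vd = 0.02358 × 279 = 6.579 L/h
At steady state, F × (Dose/τ) = Css × CL.
Dose = Css × CL × τ / F = 36.4 × 6.579 × 5.20 / 0.62 = 2009 mg

2010 mg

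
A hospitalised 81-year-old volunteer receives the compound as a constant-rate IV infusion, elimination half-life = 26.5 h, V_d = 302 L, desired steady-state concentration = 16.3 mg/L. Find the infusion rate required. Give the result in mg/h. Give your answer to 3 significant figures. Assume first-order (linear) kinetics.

129 mg/h

k = ln2 / t½ = 0.693147 / 26.5 = 0.02616 h⁻¹
CL = k × Vd = 0.02616 × 302 = 7.900 L/h
At steady state, infusion rate R₀ = Css × CL = 16.3 × 7.900 = 128.8 mg/h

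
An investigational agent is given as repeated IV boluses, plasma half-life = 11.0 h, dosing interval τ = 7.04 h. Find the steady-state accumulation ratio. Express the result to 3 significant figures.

k = ln2 / t½ = 0.693147 / 11.0 = 0.06301 h⁻¹
e^(−kτ) = e^(−0.06301 × 7.04) = 0.6417
Accumulation ratio R = 1 / (1 − e^(−kτ)) = 1 / (1 − 0.6417) = 2.791

2.79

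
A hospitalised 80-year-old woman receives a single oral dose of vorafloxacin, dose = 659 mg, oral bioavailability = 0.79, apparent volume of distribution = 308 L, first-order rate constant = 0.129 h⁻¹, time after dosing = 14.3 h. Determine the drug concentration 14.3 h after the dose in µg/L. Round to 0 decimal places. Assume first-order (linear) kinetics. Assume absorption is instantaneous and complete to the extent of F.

Amount reaching circulation = F × Dose = 0.79 × 659.0 = 520.6 mg
C₀ = F·Dose / Vd = 520.6 / 308 = 1.690 mg/L
C = C₀ · e^(−k·t) = 1.690 × e^(−0.1290 × 14.3)
  = 1.690 × 0.1581 = 0.2672 mg/L
Convert: 0.2672 mg/L × 1000 = 267.2 µg/L

267 µg/L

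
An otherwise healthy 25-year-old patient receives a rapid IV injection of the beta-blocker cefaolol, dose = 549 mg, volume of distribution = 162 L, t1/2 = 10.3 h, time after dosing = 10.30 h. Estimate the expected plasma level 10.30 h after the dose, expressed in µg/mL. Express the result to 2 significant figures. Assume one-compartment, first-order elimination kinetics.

C₀ = Dose / Vd = 549.0 / 162 = 3.389 mg/L
k = ln2 / t½ = 0.693147 / 10.3 = 0.06730 h⁻¹
t / t½ = 10.30 / 10.3 = 1 half-lives
C = C₀ × (1/2)^1 = 3.389 × 0.5000 = 1.695 mg/L
(1.695 mg/L = 1.695 µg/mL)

1.7 µg/mL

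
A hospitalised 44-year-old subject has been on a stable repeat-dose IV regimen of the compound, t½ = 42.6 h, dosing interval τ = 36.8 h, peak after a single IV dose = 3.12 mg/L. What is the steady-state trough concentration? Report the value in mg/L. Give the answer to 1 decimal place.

k = ln2 / t½ = 0.693147 / 42.6 = 0.01627 h⁻¹
e^(−kτ) = e^(−0.01627 × 36.8) = 0.5495
Accumulation ratio R = 1 / (1 − e^(−kτ)) = 1 / (1 − 0.5495) = 2.220
Steady-state trough = C₀ × R × e^(−kτ) = 3.12 × 2.220 × 0.5495 = 3.806 mg/L

3.8 mg/L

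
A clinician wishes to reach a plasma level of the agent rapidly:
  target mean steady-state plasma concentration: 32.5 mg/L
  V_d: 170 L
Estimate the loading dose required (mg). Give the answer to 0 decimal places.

5525 mg

LD = Css × Vd = 32.5 × 170 = 5525 mg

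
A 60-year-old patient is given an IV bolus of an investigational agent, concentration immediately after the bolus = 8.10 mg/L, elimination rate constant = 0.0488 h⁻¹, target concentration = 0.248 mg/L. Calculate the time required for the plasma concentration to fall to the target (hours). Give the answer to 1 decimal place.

t = ln(C₀ / C) / k = ln(8.100 / 0.248) / 0.04880
  = ln(32.66) / 0.04880 = 3.486 / 0.04880 = 71.43 h

71.4 h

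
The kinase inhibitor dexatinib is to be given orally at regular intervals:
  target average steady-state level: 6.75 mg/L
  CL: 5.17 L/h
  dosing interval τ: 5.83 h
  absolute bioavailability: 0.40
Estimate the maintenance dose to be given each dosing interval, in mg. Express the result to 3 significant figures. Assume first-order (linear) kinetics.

At steady state, F × (Dose/τ) = Css × CL.
Dose = Css × CL × τ / F = 6.75 × 5.170 × 5.83 / 0.40 = 508.6 mg

509 mg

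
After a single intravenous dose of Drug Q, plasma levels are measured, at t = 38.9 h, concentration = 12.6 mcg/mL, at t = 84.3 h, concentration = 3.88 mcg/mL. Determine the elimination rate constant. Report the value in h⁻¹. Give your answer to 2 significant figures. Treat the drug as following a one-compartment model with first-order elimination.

0.026 h⁻¹

k = ln(C₁/C₂) / (t₂ − t₁) = ln(12.6/3.88) / (84.3 − 38.9)
  = 1.178 / 45.40 = 0.02595 h⁻¹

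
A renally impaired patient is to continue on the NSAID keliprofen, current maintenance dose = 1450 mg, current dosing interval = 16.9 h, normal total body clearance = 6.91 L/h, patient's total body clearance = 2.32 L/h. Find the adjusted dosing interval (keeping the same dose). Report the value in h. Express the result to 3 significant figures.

50.3 h

To keep the same average steady-state level, dosing rate must scale with clearance.
CL ratio = 2.32 / 6.91 = 0.3357
New interval (same dose) = 16.9 / 0.3357 = 50.34 h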